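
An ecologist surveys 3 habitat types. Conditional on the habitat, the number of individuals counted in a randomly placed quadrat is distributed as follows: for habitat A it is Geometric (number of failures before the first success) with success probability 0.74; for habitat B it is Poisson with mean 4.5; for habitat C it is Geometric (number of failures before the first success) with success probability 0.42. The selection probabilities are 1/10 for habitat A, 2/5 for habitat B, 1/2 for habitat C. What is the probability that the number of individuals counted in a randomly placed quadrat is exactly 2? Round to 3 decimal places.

0.121

Conditional on each habitat, P(X = 2): A: 0.050024; B: 0.112479; C: 0.141288.
By total probability, P(X = 2) = 0.1·0.050024 + 0.4·0.112479 + 0.5·0.141288 = 0.120638.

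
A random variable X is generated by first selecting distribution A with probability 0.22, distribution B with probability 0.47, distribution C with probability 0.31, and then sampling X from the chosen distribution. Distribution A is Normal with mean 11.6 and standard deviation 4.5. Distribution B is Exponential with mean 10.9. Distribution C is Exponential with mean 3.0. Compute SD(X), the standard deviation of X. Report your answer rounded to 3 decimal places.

Per component, A: μ=11.6, E[X²]=154.81; B: μ=10.9, E[X²]=237.62; C: μ=3, E[X²]=18.
E[X] = 0.22·11.6 + 0.47·10.9 + 0.31·3 = 8.605.
E[X²] = 0.22·154.81 + 0.47·237.62 + 0.31·18 = 151.32.
Var(X) = E[X²] − (E[X])² = 151.32 − 74.046 = 77.2736.
SD(X) = √77.2736 = 8.79054.

8.791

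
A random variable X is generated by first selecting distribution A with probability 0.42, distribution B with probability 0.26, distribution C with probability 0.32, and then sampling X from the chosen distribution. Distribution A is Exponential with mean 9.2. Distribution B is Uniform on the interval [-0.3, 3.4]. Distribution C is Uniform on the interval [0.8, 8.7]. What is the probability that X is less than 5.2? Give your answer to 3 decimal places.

0.620

Conditional on each component, P(X < 5.2): A: 0.431763; B: 1; C: 0.556962.
By total probability, P(X < 5.2) = 0.42·0.431763 + 0.26·1 + 0.32·0.556962 = 0.619568.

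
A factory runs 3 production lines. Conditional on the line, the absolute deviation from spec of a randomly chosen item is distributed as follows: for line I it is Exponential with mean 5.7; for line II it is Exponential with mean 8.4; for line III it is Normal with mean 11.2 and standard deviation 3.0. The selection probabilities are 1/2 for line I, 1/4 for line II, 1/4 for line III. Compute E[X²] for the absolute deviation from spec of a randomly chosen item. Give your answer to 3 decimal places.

101.380

For each component E[X²] = Var + (mean)², giving I: 64.98; II: 141.12; III: 134.44.
Overall E[X²] = 0.5·64.98 + 0.25·141.12 + 0.25·134.44 = 101.38.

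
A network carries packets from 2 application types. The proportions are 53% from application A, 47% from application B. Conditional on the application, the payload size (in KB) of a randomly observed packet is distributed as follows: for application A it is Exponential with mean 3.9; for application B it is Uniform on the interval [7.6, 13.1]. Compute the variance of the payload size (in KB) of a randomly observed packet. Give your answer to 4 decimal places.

Per component, A: μ=3.9, E[X²]=30.42; B: μ=10.35, E[X²]=109.643.
E[X] = 0.53·3.9 + 0.47·10.35 = 6.9315.
E[X²] = 0.53·30.42 + 0.47·109.643 = 67.655.
Var(X) = E[X²] − (E[X])² = 67.655 − 48.0457 = 19.6093.

19.6093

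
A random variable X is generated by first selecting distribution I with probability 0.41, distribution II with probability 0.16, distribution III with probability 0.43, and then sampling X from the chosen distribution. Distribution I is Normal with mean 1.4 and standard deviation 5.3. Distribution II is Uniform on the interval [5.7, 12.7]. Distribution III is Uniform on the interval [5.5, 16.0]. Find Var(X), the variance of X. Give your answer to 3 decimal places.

Per component, I: μ=1.4, E[X²]=30.05; II: μ=9.2, E[X²]=88.7233; III: μ=10.75, E[X²]=124.75.
E[X] = 0.41·1.4 + 0.16·9.2 + 0.43·10.75 = 6.6685.
E[X²] = 0.41·30.05 + 0.16·88.7233 + 0.43·124.75 = 80.1587.
Var(X) = E[X²] − (E[X])² = 80.1587 − 44.4689 = 35.6898.

35.690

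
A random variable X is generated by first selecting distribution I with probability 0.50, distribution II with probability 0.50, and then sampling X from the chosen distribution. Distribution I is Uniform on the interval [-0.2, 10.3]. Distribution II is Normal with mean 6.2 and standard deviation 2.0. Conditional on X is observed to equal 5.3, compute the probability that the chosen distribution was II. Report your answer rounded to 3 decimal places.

0.654

Likelihoods f(5.3 | ·): I: 0.0952381; II: 0.180263.
Posterior ∝ prior × likelihood. Numerator for II: 0.5·0.180263 = 0.0901317.
Normalizing constant: 0.5·0.0952381 + 0.5·0.180263 = 0.137751.
P(II | observation) = 0.0901317 / 0.137751 = 0.65431.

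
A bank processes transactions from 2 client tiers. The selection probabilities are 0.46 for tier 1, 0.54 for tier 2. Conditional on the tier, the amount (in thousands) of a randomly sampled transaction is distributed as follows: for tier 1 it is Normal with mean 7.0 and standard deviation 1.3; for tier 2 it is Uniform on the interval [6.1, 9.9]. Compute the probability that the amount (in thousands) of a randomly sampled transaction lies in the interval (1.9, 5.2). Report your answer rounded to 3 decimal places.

0.038

Conditional on each tier, P(1.9 < X < 5.2): 1: 0.0830413; 2: 0.
By total probability, P(1.9 < X < 5.2) = 0.46·0.0830413 + 0.54·0 = 0.038199.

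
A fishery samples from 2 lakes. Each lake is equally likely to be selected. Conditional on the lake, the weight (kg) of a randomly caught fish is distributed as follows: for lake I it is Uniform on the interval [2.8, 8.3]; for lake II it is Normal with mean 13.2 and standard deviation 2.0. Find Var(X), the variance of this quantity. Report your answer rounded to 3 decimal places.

17.891

Per component, I: μ=5.55, E[X²]=33.3233; II: μ=13.2, E[X²]=178.24.
E[X] = 0.5·5.55 + 0.5·13.2 = 9.375.
E[X²] = 0.5·33.3233 + 0.5·178.24 = 105.782.
Var(X) = E[X²] − (E[X])² = 105.782 − 87.8906 = 17.891.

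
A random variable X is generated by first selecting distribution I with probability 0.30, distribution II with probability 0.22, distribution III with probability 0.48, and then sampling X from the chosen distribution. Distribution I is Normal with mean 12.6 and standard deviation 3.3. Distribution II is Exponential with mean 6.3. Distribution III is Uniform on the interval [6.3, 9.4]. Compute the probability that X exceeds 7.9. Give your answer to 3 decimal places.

Conditional on each component, P(X > 7.9): I: 0.922812; II: 0.28537; III: 0.483871.
By total probability, P(X > 7.9) = 0.3·0.922812 + 0.22·0.28537 + 0.48·0.483871 = 0.571883.

0.572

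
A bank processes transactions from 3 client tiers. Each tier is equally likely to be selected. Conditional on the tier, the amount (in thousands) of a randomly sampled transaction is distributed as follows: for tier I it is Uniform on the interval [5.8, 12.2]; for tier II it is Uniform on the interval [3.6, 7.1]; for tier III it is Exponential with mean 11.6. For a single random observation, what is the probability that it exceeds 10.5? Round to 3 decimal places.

Conditional on each tier, P(X > 10.5): I: 0.265625; II: 0; III: 0.404472.
By total probability, P(X > 10.5) = 0.333333·0.265625 + 0.333333·0 + 0.333333·0.404472 = 0.223366.

0.223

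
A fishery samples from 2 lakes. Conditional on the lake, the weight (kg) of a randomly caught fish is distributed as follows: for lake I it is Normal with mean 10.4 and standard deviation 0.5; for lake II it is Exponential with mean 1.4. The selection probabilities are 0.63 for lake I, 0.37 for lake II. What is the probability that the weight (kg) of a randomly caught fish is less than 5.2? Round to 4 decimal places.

0.3610

Conditional on each lake, P(X < 5.2): I: 0; II: 0.975627.
By total probability, P(X < 5.2) = 0.63·0 + 0.37·0.975627 = 0.360982.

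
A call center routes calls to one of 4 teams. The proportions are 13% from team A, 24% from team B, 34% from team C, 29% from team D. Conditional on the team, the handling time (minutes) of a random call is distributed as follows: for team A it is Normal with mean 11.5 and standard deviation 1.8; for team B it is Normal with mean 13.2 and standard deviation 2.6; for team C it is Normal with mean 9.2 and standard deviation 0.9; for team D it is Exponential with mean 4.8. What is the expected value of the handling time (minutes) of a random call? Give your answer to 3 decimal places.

Component means — A: 11.5; B: 13.2; C: 9.2; D: 4.8.
E[X] = 0.13·11.5 + 0.24·13.2 + 0.34·9.2 + 0.29·4.8 = 9.183.

9.183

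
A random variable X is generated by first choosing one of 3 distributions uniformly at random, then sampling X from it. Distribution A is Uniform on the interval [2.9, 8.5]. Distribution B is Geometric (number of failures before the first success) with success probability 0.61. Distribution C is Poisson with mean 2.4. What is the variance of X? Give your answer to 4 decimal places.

6.4205

Per component, A: μ=5.7, E[X²]=35.1033; B: μ=0.639344, E[X²]=1.45687; C: μ=2.4, E[X²]=8.16.
E[X] = 0.333333·5.7 + 0.333333·0.639344 + 0.333333·2.4 = 2.91311.
E[X²] = 0.333333·35.1033 + 0.333333·1.45687 + 0.333333·8.16 = 14.9067.
Var(X) = E[X²] − (E[X])² = 14.9067 − 8.48624 = 6.4205.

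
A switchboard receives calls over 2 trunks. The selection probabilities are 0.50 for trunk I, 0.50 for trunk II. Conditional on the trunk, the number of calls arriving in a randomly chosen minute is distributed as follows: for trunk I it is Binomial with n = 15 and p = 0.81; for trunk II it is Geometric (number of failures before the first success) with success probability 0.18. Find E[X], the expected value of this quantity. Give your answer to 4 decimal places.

Component means — I: 12.15; II: 4.55556.
E[X] = 0.5·12.15 + 0.5·4.55556 = 8.35278.

8.3528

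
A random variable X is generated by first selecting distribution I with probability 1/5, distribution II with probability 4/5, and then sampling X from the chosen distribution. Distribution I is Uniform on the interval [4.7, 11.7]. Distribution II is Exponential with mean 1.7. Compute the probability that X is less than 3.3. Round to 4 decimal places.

0.6852

Conditional on each component, P(X < 3.3): I: 0; II: 0.856465.
By total probability, P(X < 3.3) = 0.2·0 + 0.8·0.856465 = 0.685172.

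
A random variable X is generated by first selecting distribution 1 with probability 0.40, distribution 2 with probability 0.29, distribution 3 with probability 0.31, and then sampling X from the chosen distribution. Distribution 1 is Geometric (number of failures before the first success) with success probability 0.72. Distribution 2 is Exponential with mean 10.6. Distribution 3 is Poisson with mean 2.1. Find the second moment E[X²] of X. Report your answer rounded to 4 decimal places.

67.4634

For each component E[X²] = Var + (mean)², giving 1: 0.691358; 2: 224.72; 3: 6.51.
Overall E[X²] = 0.4·0.691358 + 0.29·224.72 + 0.31·6.51 = 67.4634.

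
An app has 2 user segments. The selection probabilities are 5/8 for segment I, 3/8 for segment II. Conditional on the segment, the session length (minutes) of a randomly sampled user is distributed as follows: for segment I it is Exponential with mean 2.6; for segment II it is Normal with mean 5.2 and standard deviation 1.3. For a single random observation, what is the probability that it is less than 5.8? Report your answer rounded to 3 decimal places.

Conditional on each segment, P(X < 5.8): I: 0.892554; II: 0.677794.
By total probability, P(X < 5.8) = 0.625·0.892554 + 0.375·0.677794 = 0.812019.

0.812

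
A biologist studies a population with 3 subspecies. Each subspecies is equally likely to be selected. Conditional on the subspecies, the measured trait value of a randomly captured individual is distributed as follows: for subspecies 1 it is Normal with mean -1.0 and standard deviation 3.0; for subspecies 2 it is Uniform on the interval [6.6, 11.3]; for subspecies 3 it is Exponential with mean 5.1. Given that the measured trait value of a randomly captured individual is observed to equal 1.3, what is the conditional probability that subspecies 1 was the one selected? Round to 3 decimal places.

Likelihoods f(1.3 | ·): 1: 0.0991184; 2: 0; 3: 0.151959.
Posterior ∝ prior × likelihood. Numerator for 1: 0.333333·0.0991184 = 0.0330395.
Normalizing constant: 0.333333·0.0991184 + 0.333333·0 + 0.333333·0.151959 = 0.0836926.
P(1 | observation) = 0.0330395 / 0.0836926 = 0.394772.

0.395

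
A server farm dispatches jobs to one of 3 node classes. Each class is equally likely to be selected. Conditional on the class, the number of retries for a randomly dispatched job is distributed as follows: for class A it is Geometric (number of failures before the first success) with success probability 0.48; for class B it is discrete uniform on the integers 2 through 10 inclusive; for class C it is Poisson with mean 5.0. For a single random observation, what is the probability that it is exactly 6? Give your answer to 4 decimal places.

0.0889

Conditional on each class, P(X = 6): A: 0.00948989; B: 0.111111; C: 0.146223.
By total probability, P(X = 6) = 0.333333·0.00948989 + 0.333333·0.111111 + 0.333333·0.146223 = 0.0889413.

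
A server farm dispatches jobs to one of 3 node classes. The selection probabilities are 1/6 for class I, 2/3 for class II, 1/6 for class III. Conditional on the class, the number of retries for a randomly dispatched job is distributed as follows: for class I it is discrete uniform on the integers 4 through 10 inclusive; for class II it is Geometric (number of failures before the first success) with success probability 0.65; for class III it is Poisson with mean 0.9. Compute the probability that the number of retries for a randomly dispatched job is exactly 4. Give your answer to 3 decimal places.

0.032

Conditional on each class, P(X = 4): I: 0.142857; II: 0.00975406; III: 0.0111146.
By total probability, P(X = 4) = 0.166667·0.142857 + 0.666667·0.00975406 + 0.166667·0.0111146 = 0.0321647.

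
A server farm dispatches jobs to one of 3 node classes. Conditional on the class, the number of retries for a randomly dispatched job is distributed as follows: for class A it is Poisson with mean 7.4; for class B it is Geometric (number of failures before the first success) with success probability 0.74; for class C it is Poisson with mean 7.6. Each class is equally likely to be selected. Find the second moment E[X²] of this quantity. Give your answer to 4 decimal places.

42.7061

For each component E[X²] = Var + (mean)², giving A: 62.16; B: 0.598247; C: 65.36.
Overall E[X²] = 0.333333·62.16 + 0.333333·0.598247 + 0.333333·65.36 = 42.7061.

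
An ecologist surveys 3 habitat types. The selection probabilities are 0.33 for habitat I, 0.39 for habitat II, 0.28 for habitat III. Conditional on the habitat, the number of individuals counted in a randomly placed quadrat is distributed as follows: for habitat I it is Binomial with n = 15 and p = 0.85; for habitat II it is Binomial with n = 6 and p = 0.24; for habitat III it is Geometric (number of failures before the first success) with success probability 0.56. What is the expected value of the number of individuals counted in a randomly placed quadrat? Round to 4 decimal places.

4.9891

Component means — I: 12.75; II: 1.44; III: 0.785714.
E[X] = 0.33·12.75 + 0.39·1.44 + 0.28·0.785714 = 4.9891.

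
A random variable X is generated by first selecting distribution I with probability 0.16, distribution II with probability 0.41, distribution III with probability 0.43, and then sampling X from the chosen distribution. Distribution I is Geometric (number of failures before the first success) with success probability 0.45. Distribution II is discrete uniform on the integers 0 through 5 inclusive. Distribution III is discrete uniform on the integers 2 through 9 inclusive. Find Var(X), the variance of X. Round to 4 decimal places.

6.8407

Per component, I: μ=1.22222, E[X²]=4.20988; II: μ=2.5, E[X²]=9.16667; III: μ=5.5, E[X²]=35.5.
E[X] = 0.16·1.22222 + 0.41·2.5 + 0.43·5.5 = 3.58556.
E[X²] = 0.16·4.20988 + 0.41·9.16667 + 0.43·35.5 = 19.6969.
Var(X) = E[X²] − (E[X])² = 19.6969 − 12.8562 = 6.8407.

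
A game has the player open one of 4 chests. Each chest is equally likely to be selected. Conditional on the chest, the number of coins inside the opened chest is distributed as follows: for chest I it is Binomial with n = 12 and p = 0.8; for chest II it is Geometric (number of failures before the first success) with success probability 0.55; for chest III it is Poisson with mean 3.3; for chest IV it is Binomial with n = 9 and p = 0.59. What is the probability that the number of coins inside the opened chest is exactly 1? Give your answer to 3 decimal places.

Conditional on each chest, P(X = 1): I: 1.96608e-07; II: 0.2475; III: 0.121714; IV: 0.00424.
By total probability, P(X = 1) = 0.25·1.96608e-07 + 0.25·0.2475 + 0.25·0.121714 + 0.25·0.00424 = 0.0933637.

0.093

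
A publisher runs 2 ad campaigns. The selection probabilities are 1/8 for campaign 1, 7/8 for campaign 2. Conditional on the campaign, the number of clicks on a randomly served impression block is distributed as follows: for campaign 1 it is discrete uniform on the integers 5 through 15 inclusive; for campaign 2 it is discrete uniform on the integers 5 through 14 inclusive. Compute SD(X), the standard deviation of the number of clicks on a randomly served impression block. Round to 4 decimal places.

2.9148

Per component, 1: μ=10, E[X²]=110; 2: μ=9.5, E[X²]=98.5.
E[X] = 0.125·10 + 0.875·9.5 = 9.5625.
E[X²] = 0.125·110 + 0.875·98.5 = 99.9375.
Var(X) = E[X²] − (E[X])² = 99.9375 − 91.4414 = 8.49609.
SD(X) = √8.49609 = 2.91481.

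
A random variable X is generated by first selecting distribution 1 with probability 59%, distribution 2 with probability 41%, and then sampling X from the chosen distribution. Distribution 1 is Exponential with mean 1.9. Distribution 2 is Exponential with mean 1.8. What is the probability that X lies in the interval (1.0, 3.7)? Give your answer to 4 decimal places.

0.4471

Conditional on each component, P(1.0 < X < 3.7): 1: 0.448129; 2: 0.445732.
By total probability, P(1.0 < X < 3.7) = 0.59·0.448129 + 0.41·0.445732 = 0.447146.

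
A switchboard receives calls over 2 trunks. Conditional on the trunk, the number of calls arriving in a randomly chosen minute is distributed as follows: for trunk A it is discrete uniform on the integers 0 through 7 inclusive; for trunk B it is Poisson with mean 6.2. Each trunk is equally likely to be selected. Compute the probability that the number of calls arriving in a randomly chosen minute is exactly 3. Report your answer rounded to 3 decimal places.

Conditional on each trunk, P(X = 3): A: 0.125; B: 0.0806117.
By total probability, P(X = 3) = 0.5·0.125 + 0.5·0.0806117 = 0.102806.

0.103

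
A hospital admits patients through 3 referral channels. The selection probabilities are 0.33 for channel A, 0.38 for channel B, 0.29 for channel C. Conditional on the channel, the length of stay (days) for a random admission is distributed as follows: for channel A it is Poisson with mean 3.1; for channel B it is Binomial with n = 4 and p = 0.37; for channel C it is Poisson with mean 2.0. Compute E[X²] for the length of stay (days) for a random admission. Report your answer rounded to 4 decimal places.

For each component E[X²] = Var + (mean)², giving A: 12.71; B: 3.1228; C: 6.
Overall E[X²] = 0.33·12.71 + 0.38·3.1228 + 0.29·6 = 7.12096.

7.1210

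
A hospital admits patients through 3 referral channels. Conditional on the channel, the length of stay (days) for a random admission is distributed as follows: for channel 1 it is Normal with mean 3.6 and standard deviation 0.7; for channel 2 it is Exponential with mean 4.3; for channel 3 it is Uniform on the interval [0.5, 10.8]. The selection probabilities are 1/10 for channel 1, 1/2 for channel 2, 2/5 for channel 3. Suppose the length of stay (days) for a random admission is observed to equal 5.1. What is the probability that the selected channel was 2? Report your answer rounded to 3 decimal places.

Likelihoods f(5.1 | ·): 1: 0.057373; 2: 0.0710294; 3: 0.0970874.
Posterior ∝ prior × likelihood. Numerator for 2: 0.5·0.0710294 = 0.0355147.
Normalizing constant: 0.1·0.057373 + 0.5·0.0710294 + 0.4·0.0970874 = 0.0800869.
P(2 | observation) = 0.0355147 / 0.0800869 = 0.443452.

0.443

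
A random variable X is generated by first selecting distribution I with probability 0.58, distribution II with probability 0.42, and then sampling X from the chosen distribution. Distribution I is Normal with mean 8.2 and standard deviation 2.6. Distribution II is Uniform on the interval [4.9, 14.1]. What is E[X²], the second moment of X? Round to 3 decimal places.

83.787

For each component E[X²] = Var + (mean)², giving I: 74; II: 97.3033.
Overall E[X²] = 0.58·74 + 0.42·97.3033 = 83.7874.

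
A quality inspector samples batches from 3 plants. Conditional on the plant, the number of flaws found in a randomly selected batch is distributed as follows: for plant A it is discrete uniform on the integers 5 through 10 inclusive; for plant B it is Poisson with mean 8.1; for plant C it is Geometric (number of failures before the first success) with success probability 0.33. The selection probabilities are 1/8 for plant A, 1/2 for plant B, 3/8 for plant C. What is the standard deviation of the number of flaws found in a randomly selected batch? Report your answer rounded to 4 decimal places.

3.8800

Per component, A: μ=7.5, E[X²]=59.1667; B: μ=8.1, E[X²]=73.71; C: μ=2.0303, E[X²]=10.2746.
E[X] = 0.125·7.5 + 0.5·8.1 + 0.375·2.0303 = 5.74886.
E[X²] = 0.125·59.1667 + 0.5·73.71 + 0.375·10.2746 = 48.1038.
Var(X) = E[X²] − (E[X])² = 48.1038 − 33.0494 = 15.0544.
SD(X) = √15.0544 = 3.88.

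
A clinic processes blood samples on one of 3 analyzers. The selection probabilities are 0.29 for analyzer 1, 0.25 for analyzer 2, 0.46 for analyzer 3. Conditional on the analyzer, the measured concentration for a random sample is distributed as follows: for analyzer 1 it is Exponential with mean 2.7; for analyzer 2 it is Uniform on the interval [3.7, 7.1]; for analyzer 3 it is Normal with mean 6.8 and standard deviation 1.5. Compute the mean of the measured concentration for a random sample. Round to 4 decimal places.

5.2610

Component means — 1: 2.7; 2: 5.4; 3: 6.8.
E[X] = 0.29·2.7 + 0.25·5.4 + 0.46·6.8 = 5.261.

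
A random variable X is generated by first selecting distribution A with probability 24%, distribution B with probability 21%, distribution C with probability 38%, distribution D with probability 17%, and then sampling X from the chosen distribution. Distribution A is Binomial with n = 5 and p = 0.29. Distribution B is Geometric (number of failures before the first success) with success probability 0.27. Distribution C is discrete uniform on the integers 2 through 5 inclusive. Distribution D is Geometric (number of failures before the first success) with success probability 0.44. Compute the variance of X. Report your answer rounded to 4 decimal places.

4.2246

Per component, A: μ=1.45, E[X²]=3.132; B: μ=2.7037, E[X²]=17.3237; C: μ=3.5, E[X²]=13.5; D: μ=1.27273, E[X²]=4.5124.
E[X] = 0.24·1.45 + 0.21·2.7037 + 0.38·3.5 + 0.17·1.27273 = 2.46214.
E[X²] = 0.24·3.132 + 0.21·17.3237 + 0.38·13.5 + 0.17·4.5124 = 10.2868.
Var(X) = E[X²] − (E[X])² = 10.2868 − 6.06214 = 4.22463.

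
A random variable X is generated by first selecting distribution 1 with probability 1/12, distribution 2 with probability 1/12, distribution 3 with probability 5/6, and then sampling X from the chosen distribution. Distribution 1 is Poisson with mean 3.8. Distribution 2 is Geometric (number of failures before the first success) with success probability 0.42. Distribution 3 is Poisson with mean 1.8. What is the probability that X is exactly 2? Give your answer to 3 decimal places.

0.248

Conditional on each component, P(X = 2): 1: 0.161517; 2: 0.141288; 3: 0.267784.
By total probability, P(X = 2) = 0.0833333·0.161517 + 0.0833333·0.141288 + 0.833333·0.267784 = 0.248387.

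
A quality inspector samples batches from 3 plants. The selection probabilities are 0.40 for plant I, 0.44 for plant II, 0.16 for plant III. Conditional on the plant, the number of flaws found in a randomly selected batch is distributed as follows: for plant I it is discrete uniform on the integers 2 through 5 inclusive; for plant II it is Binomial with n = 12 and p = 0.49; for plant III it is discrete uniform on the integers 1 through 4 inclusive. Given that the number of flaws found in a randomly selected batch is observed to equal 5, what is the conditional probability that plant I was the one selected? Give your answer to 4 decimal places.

0.5310

Likelihoods P(X=5 | ·): I: 0.25; II: 0.200769; III: 0.
Posterior ∝ prior × likelihood. Numerator for I: 0.4·0.25 = 0.1.
Normalizing constant: 0.4·0.25 + 0.44·0.200769 + 0.16·0 = 0.188338.
P(I | observation) = 0.1 / 0.188338 = 0.530959.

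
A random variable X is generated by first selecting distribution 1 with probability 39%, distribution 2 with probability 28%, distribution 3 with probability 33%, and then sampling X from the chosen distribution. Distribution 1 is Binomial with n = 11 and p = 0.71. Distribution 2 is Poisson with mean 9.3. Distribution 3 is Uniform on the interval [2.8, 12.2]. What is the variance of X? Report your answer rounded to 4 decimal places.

6.4714

Per component, 1: μ=7.81, E[X²]=63.261; 2: μ=9.3, E[X²]=95.79; 3: μ=7.5, E[X²]=63.6133.
E[X] = 0.39·7.81 + 0.28·9.3 + 0.33·7.5 = 8.1249.
E[X²] = 0.39·63.261 + 0.28·95.79 + 0.33·63.6133 = 72.4854.
Var(X) = E[X²] − (E[X])² = 72.4854 − 66.014 = 6.47139.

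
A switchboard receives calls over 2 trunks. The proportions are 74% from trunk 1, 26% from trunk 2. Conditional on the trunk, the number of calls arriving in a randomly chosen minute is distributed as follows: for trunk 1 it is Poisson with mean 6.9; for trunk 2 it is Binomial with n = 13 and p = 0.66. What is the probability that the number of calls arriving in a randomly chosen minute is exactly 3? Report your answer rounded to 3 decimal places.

Conditional on each trunk, P(X = 3): 1: 0.0551778; 2: 0.00169741.
By total probability, P(X = 3) = 0.74·0.0551778 + 0.26·0.00169741 = 0.0412729.

0.041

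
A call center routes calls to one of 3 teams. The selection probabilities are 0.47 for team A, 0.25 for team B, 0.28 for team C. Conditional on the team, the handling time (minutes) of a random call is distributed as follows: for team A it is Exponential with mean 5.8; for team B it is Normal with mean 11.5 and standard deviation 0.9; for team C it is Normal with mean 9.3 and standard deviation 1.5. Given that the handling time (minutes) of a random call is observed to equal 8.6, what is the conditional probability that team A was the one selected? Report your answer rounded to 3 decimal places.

Likelihoods f(8.6 | ·): A: 0.0391398; B: 0.00246655; C: 0.238522.
Posterior ∝ prior × likelihood. Numerator for A: 0.47·0.0391398 = 0.0183957.
Normalizing constant: 0.47·0.0391398 + 0.25·0.00246655 + 0.28·0.238522 = 0.0857986.
P(A | observation) = 0.0183957 / 0.0857986 = 0.214406.

0.214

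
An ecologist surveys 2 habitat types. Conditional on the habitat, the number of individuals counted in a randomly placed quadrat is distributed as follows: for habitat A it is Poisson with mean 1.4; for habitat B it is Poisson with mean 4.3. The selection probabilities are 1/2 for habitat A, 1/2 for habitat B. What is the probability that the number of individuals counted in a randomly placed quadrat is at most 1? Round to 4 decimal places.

0.3319

Conditional on each habitat, P(X ≤ 1): A: 0.591833; B: 0.0719134.
By total probability, P(X ≤ 1) = 0.5·0.591833 + 0.5·0.0719134 = 0.331873.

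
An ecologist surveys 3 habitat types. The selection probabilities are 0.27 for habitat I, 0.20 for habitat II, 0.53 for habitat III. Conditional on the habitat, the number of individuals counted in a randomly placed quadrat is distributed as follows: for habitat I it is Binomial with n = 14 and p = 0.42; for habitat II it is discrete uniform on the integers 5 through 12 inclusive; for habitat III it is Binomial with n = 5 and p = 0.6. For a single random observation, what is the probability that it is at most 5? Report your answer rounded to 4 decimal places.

Conditional on each habitat, P(X ≤ 5): I: 0.424605; II: 0.125; III: 1.
By total probability, P(X ≤ 5) = 0.27·0.424605 + 0.2·0.125 + 0.53·1 = 0.669643.

0.6696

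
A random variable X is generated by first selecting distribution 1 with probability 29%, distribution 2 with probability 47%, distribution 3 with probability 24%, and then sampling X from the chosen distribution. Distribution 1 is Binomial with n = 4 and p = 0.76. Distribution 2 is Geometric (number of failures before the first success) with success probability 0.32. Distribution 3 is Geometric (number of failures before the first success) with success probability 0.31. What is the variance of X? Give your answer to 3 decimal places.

Per component, 1: μ=3.04, E[X²]=9.9712; 2: μ=2.125, E[X²]=11.1562; 3: μ=2.22581, E[X²]=12.1342.
E[X] = 0.29·3.04 + 0.47·2.125 + 0.24·2.22581 = 2.41454.
E[X²] = 0.29·9.9712 + 0.47·11.1562 + 0.24·12.1342 = 11.0473.
Var(X) = E[X²] − (E[X])² = 11.0473 − 5.83002 = 5.21728.

5.217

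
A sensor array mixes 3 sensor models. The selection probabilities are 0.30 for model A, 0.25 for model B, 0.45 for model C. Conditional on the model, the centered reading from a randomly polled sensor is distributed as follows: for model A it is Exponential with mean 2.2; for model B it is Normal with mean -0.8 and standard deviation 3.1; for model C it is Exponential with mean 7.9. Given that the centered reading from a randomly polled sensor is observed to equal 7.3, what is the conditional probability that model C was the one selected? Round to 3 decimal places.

0.790

Likelihoods f(7.3 | ·): A: 0.016463; B: 0.00423669; C: 0.0502415.
Posterior ∝ prior × likelihood. Numerator for C: 0.45·0.0502415 = 0.0226087.
Normalizing constant: 0.3·0.016463 + 0.25·0.00423669 + 0.45·0.0502415 = 0.0286068.
P(C | observation) = 0.0226087 / 0.0286068 = 0.790327.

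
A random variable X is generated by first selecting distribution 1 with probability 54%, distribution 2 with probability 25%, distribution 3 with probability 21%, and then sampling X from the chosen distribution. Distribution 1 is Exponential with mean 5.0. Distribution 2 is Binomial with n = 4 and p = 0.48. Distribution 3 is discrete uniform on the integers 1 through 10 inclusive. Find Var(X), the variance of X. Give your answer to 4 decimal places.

Per component, 1: μ=5, E[X²]=50; 2: μ=1.92, E[X²]=4.6848; 3: μ=5.5, E[X²]=38.5.
E[X] = 0.54·5 + 0.25·1.92 + 0.21·5.5 = 4.335.
E[X²] = 0.54·50 + 0.25·4.6848 + 0.21·38.5 = 36.2562.
Var(X) = E[X²] − (E[X])² = 36.2562 − 18.7922 = 17.464.

17.4640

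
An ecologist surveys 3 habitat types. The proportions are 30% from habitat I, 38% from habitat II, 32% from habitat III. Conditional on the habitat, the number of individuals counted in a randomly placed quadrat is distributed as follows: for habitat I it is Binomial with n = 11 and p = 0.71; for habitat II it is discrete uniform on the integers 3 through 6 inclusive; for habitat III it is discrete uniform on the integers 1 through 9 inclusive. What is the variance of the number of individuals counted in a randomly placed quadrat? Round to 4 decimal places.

5.3252

Per component, I: μ=7.81, E[X²]=63.261; II: μ=4.5, E[X²]=21.5; III: μ=5, E[X²]=31.6667.
E[X] = 0.3·7.81 + 0.38·4.5 + 0.32·5 = 5.653.
E[X²] = 0.3·63.261 + 0.38·21.5 + 0.32·31.6667 = 37.2816.
Var(X) = E[X²] − (E[X])² = 37.2816 − 31.9564 = 5.32522.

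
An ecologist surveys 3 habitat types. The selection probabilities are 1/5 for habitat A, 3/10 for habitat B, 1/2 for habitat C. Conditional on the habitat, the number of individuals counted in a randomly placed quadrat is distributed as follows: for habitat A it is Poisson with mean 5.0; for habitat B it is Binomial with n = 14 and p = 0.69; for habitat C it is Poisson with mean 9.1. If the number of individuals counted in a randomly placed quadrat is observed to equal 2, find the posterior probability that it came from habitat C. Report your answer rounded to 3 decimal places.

Likelihoods P(X=2 | ·): A: 0.0842243; B: 3.41256e-05; C: 0.00462352.
Posterior ∝ prior × likelihood. Numerator for C: 0.5·0.00462352 = 0.00231176.
Normalizing constant: 0.2·0.0842243 + 0.3·3.41256e-05 + 0.5·0.00462352 = 0.0191669.
P(C | observation) = 0.00231176 / 0.0191669 = 0.120612.

0.121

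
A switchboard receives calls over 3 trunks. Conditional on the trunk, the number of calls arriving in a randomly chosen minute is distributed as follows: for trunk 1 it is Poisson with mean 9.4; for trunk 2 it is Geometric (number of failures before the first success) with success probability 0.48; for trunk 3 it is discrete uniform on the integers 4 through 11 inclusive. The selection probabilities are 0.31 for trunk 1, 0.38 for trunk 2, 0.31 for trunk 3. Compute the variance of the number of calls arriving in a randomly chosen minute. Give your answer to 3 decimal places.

18.744

Per component, 1: μ=9.4, E[X²]=97.76; 2: μ=1.08333, E[X²]=3.43056; 3: μ=7.5, E[X²]=61.5.
E[X] = 0.31·9.4 + 0.38·1.08333 + 0.31·7.5 = 5.65067.
E[X²] = 0.31·97.76 + 0.38·3.43056 + 0.31·61.5 = 50.6742.
Var(X) = E[X²] − (E[X])² = 50.6742 − 31.93 = 18.7442.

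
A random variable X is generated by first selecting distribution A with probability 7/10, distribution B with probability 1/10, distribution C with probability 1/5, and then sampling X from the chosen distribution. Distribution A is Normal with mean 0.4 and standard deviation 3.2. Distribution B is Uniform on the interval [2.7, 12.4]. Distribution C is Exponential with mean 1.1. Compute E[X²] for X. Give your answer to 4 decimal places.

14.2483

For each component E[X²] = Var + (mean)², giving A: 10.4; B: 64.8433; C: 2.42.
Overall E[X²] = 0.7·10.4 + 0.1·64.8433 + 0.2·2.42 = 14.2483.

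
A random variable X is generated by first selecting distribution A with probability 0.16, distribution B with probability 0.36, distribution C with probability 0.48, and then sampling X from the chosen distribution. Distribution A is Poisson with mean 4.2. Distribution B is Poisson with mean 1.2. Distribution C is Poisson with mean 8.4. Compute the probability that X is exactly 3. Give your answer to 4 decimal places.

0.0715

Conditional on each component, P(X = 3): A: 0.185165; B: 0.0867439; C: 0.0222133.
By total probability, P(X = 3) = 0.16·0.185165 + 0.36·0.0867439 + 0.48·0.0222133 = 0.0715167.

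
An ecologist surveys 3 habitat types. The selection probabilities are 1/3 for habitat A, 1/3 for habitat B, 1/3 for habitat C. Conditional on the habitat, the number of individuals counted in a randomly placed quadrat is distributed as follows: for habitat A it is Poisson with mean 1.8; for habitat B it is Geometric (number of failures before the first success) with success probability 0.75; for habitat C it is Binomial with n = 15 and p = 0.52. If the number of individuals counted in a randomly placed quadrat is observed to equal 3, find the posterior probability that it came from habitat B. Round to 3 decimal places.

0.064

Likelihoods P(X=3 | ·): A: 0.160671; B: 0.0117188; C: 0.0095701.
Posterior ∝ prior × likelihood. Numerator for B: 0.333333·0.0117188 = 0.00390625.
Normalizing constant: 0.333333·0.160671 + 0.333333·0.0117188 + 0.333333·0.0095701 = 0.0606531.
P(B | observation) = 0.00390625 / 0.0606531 = 0.0644031.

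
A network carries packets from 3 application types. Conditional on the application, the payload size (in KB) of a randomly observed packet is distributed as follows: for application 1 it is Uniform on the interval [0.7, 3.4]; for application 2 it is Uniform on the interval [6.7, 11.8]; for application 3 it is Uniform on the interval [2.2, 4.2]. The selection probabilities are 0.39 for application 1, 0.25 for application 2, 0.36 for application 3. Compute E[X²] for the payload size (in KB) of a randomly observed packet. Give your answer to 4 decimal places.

For each component E[X²] = Var + (mean)², giving 1: 4.81; 2: 87.73; 3: 10.5733.
Overall E[X²] = 0.39·4.81 + 0.25·87.73 + 0.36·10.5733 = 27.6148.

27.6148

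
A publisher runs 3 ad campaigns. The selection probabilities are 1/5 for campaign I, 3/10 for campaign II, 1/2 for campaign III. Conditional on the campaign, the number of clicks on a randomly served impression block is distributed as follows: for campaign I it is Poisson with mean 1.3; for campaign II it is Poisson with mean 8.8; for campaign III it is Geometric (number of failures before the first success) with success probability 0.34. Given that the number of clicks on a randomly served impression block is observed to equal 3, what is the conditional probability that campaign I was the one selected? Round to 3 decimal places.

Likelihoods P(X=3 | ·): I: 0.0997921; II: 0.0171201; III: 0.0977486.
Posterior ∝ prior × likelihood. Numerator for I: 0.2·0.0997921 = 0.0199584.
Normalizing constant: 0.2·0.0997921 + 0.3·0.0171201 + 0.5·0.0977486 = 0.0739688.
P(I | observation) = 0.0199584 / 0.0739688 = 0.269822.

0.270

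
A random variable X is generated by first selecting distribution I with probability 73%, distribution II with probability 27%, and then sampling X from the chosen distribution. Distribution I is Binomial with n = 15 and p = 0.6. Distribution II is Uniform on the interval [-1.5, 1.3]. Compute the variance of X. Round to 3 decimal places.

Per component, I: μ=9, E[X²]=84.6; II: μ=-0.1, E[X²]=0.663333.
E[X] = 0.73·9 + 0.27·-0.1 = 6.543.
E[X²] = 0.73·84.6 + 0.27·0.663333 = 61.9371.
Var(X) = E[X²] − (E[X])² = 61.9371 − 42.8108 = 19.1263.

19.126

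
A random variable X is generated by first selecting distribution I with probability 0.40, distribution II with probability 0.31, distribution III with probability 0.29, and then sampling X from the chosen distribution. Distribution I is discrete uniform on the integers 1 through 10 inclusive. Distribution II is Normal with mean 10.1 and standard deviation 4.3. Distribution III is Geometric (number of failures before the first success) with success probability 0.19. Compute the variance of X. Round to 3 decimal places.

Per component, I: μ=5.5, E[X²]=38.5; II: μ=10.1, E[X²]=120.5; III: μ=4.26316, E[X²]=40.6122.
E[X] = 0.4·5.5 + 0.31·10.1 + 0.29·4.26316 = 6.56732.
E[X²] = 0.4·38.5 + 0.31·120.5 + 0.29·40.6122 = 64.5325.
Var(X) = E[X²] − (E[X])² = 64.5325 − 43.1296 = 21.4029.

21.403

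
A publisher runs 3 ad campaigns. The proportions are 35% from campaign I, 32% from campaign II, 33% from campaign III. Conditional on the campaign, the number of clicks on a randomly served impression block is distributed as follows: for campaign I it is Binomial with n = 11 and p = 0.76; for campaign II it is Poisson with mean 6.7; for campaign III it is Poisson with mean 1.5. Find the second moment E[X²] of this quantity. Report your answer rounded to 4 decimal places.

42.9099

For each component E[X²] = Var + (mean)², giving I: 71.896; II: 51.59; III: 3.75.
Overall E[X²] = 0.35·71.896 + 0.32·51.59 + 0.33·3.75 = 42.9099.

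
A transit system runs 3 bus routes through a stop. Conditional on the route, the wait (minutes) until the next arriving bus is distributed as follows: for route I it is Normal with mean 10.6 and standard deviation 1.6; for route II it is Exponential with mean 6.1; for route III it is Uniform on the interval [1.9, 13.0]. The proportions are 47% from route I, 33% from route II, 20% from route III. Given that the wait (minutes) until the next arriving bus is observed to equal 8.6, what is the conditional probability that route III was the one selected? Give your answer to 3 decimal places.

Likelihoods f(8.6 | ·): I: 0.114156; II: 0.0400301; III: 0.0900901.
Posterior ∝ prior × likelihood. Numerator for III: 0.2·0.0900901 = 0.018018.
Normalizing constant: 0.47·0.114156 + 0.33·0.0400301 + 0.2·0.0900901 = 0.0848811.
P(III | observation) = 0.018018 / 0.0848811 = 0.212274.

0.212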